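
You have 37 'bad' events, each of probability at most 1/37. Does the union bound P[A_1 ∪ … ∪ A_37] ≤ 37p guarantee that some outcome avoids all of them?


Union bound: P[∪_{i=1}^{37} A_i] ≤ Σ_i P[A_i] ≤ 37·p = 37·(1/37) = 1.
Numerically: 1 ≈ 1.0000.
Is 1 < 1? NO.
Since the bound 1 is ≥ 1, the union bound is uninformative here; it does NOT by itself certify existence.

37·p = 1 ≈ 1.0000; existence NOT certified by the union bound.


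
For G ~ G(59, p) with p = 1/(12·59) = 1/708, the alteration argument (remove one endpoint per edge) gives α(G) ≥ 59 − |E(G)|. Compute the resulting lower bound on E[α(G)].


E[|E(G)|] = C(59, 2)·p = 1711 · (1/708) = 29/12.
E[α(G)] ≥ n − E[|E(G)|] = 59 − 29/12 = 679/12.
Numerically: ≈ 56.583333.
(This is only a lower bound; the true E[α(G)] may be larger.)

E[α(G)] ≥ 679/12 ≈ 56.583333.


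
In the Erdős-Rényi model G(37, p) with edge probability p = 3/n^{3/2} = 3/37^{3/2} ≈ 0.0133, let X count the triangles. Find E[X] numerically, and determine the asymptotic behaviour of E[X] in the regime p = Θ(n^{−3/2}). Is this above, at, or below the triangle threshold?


Number of potential triangles: C(37, 3) = 7770.
Each occurs with probability p³ ≈ (0.0133)³ ≈ 2.36841e-06.
By linearity: E[X] = C(37, 3)·p³ ≈ 7770 · 2.36841e-06 ≈ 0.018.
Since α = 3/2 > 1, p = c/n^{3/2} = o(1/n) is below the triangle threshold p ~ 1/n. Asymptotically E[X] ~ (c³/6)·n^{3(1−α)} = (3³/6)·n^{-1.5} → 0, so by Markov's inequality G has no triangles w.h.p.

E[X] ≈ 0.018; in regime p = Θ(1/n^{3/2}) E[X] tends to 0 (below the triangle threshold p ~ 1/n).


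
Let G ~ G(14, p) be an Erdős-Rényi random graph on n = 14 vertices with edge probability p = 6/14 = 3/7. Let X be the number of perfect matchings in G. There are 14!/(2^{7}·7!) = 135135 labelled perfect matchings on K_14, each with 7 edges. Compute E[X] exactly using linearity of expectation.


K_14 has 14!/(2^{7}·7!) = 135135 labelled perfect matchings.
For each such perfect matching H, let X_H = 1 if all 7 edges of H are present in G. Then P[X_H = 1] = p^{7} = (3/7)^{7} = 2187/823543.
By linearity of expectation: E[X] = Σ_H E[X_H] = 135135 · p^{7} = 135135 · 2187/823543 = 42220035/117649.
Numerically: E[X] ≈ 358.864.

E[X] = 135135 · (3/7)^{7} = 42220035/117649 ≈ 358.864.


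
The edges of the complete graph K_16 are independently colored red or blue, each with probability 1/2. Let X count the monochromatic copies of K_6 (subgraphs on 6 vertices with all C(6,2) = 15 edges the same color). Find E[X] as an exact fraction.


Let X = Σ_S X_S over the C(16, 6) = 8008 subsets S of size 6, where X_S = 1 if the K_6 on S is monochromatic.
For a fixed S, the K_6 on S has C(6, 2) = 15 edges. P[all 15 edges red] = (1/2)^15, and likewise for blue, so P[monochromatic] = 2·(1/2)^15 = 2^{1 − 15} = 1/16384.
By linearity of expectation: E[X] = C(16, 6) · 2^{1 − 15} = 8008 · 1/16384 = 1001/2048.
Numerically: E[X] ≈ 0.4888.

E[X] = C(16,6)·2^(1−C(6,2)) = 1001/2048 ≈ 0.4888.


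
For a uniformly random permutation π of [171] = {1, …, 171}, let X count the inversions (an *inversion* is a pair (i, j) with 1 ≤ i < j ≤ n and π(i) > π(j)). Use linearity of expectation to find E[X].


Write X = Σ X_I over the C(171, 2) = 14535 pairs i < j, with X_I the indicator of one inversion.
There are 14535 indicators.
For each fixed pair i < j, the values π(i) and π(j) are two distinct elements of {1, …, 171} in uniformly random order; by symmetry P[π(i) > π(j)] = 1/2.
By linearity: E[X] = 14535 · (1/2) = C(171, 2) · (1/2) = 14535/2 = 14535/2 ≈ 7267.500.

E[X] = 14535/2 = 7267.500.


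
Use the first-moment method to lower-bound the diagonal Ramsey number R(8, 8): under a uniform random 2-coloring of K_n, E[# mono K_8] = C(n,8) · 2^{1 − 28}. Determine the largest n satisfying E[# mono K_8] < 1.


We need C(n, 8) · 2^{1 − 28} < 1, i.e. C(n, 8) < 2^{28 − 1} = 134217728.
Check values of n near the boundary:
  n = 38: C(38, 8) = 48903492; 48903492 < 134217728? YES
  n = 39: C(39, 8) = 61523748; 61523748 < 134217728? YES
  n = 40: C(40, 8) = 76904685; 76904685 < 134217728? YES
  n = 41: C(41, 8) = 95548245; 95548245 < 134217728? YES
  n = 42: C(42, 8) = 118030185; 118030185 < 134217728? YES
  n = 43: C(43, 8) = 145008513; 145008513 < 134217728? NO
  n = 44: C(44, 8) = 177232627; 177232627 < 134217728? NO
The largest n with C(n, 8) < 134217728 is n = 42 (where E[X] = 118030185/134217728 ≈ 0.87939). Hence R(8, 8) > 42, i.e. R(8, 8) ≥ 43.

Largest n = 42; hence R(8, 8) > 42.


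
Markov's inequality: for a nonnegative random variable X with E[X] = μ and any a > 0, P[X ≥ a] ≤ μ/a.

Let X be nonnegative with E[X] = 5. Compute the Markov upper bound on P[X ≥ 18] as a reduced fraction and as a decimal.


μ = E[X] = 5, a = 18.
Markov: P[X ≥ 18] ≤ μ/a = (5)/18 = 5/18.
Numerically: ≈ 0.2778.
(Since a = 18 > μ = 5.0000, the bound 5/18 is < 1 and informative.)

P[X ≥ 18] ≤ 5/18 ≈ 0.2778.


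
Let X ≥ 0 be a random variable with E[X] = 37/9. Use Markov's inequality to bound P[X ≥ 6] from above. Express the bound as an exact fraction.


μ = E[X] = 37/9, a = 6.
Markov: P[X ≥ 6] ≤ μ/a = (37/9)/6 = 37/54.
Numerically: ≈ 0.685185.
(Since a = 6 > μ = 4.111111, the bound 37/54 is < 1 and informative.)

P[X ≥ 6] ≤ 37/54 ≈ 0.685185.


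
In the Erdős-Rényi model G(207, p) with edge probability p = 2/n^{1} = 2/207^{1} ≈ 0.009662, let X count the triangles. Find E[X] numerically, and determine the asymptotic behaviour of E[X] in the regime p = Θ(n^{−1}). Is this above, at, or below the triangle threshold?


Number of potential triangles: C(207, 3) = 1456935.
Each occurs with probability p³ ≈ (0.009662)³ ≈ 9.019427e-07.
By linearity: E[X] = C(207, 3)·p³ ≈ 1456935 · 9.019427e-07 ≈ 1.3141.
Here α = 1, so p = 2/n is exactly at the triangle threshold p ~ 1/n. Asymptotically E[X] → c³/6 = 2³/6 = 4/3 ≈ 1.3333, a bounded constant. In this regime the triangle count is asymptotically Poisson(c³/6).

E[X] ≈ 1.3141; in regime p = Θ(1/n^{1}) E[X] stays bounded (at the triangle threshold p ~ 1/n).


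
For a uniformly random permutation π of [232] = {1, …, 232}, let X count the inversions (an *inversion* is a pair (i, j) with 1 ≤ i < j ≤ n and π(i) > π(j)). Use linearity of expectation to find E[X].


Write X = Σ X_I over the C(232, 2) = 26796 pairs i < j, with X_I the indicator of one inversion.
There are 26796 indicators.
For each fixed pair i < j, the values π(i) and π(j) are two distinct elements of {1, …, 232} in uniformly random order; by symmetry P[π(i) > π(j)] = 1/2.
By linearity: E[X] = 26796 · (1/2) = C(232, 2) · (1/2) = 26796/2 = 13398 ≈ 13398.000.

E[X] = 13398 = 13398.000.


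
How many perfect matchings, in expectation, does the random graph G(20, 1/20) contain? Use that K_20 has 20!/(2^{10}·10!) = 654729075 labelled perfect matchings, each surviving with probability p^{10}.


K_20 has 20!/(2^{10}·10!) = 654729075 labelled perfect matchings.
For each such perfect matching H, let X_H = 1 if all 10 edges of H are present in G. Then P[X_H = 1] = p^{10} = (1/20)^{10} = 1/10240000000000.
By linearity of expectation: E[X] = Σ_H E[X_H] = 654729075 · p^{10} = 654729075 · 1/10240000000000 = 26189163/409600000000.
Numerically: E[X] ≈ 6.39384e-05.

E[X] = 654729075 · (1/20)^{10} = 26189163/409600000000 ≈ 6.39384e-05.


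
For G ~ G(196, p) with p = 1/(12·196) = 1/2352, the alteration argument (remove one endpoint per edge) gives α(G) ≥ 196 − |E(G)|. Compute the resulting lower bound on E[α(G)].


E[|E(G)|] = C(196, 2)·p = 19110 · (1/2352) = 65/8.
E[α(G)] ≥ n − E[|E(G)|] = 196 − 65/8 = 1503/8.
Numerically: ≈ 187.875.
(This is only a lower bound; the true E[α(G)] may be larger.)

E[α(G)] ≥ 1503/8 ≈ 187.875.


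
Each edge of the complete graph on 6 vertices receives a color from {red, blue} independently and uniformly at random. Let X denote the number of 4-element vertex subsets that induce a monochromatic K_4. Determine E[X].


Let X = Σ_S X_S over the C(6, 4) = 15 subsets S of size 4, where X_S = 1 if the K_4 on S is monochromatic.
For a fixed S, the K_4 on S has C(4, 2) = 6 edges. P[all 6 edges red] = (1/2)^6, and likewise for blue, so P[monochromatic] = 2·(1/2)^6 = 2^{1 − 6} = 1/32.
By linearity of expectation: E[X] = C(6, 4) · 2^{1 − 6} = 15 · 1/32 = 15/32.
Numerically: E[X] ≈ 0.46875.

E[X] = C(6,4)·2^(1−C(4,2)) = 15/32 ≈ 0.46875.


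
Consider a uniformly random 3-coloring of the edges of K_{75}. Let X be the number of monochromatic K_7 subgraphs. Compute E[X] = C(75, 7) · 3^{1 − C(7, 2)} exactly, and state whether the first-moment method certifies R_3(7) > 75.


E[X] = C(75, 7) · 3^{1 − 21} = 1984829850 · 3^{−20} = 1984829850/3486784401.
As a reduced fraction: E[X] = 220536650/387420489 ≈ 0.569.
Is E[X] < 1? YES.
Since E[X] < 1, there exists a 3-coloring of K_{75} with no monochromatic K_7; hence R_3(7) > 75.

E[X] = 220536650/387420489 ≈ 0.569; E[X] < 1, so R_3(7) > 75.


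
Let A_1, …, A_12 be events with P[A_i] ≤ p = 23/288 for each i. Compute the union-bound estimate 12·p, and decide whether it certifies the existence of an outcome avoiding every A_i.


Union bound: P[∪_{i=1}^{12} A_i] ≤ Σ_i P[A_i] ≤ 12·p = 12·(23/288) = 23/24.
Numerically: 23/24 ≈ 0.958333.
Is 23/24 < 1? YES.
Since P[∪ A_i] ≤ 23/24 < 1, the complement has P[∩ A_i^c] ≥ 1 − 23/24 = 1/24 > 0, so some outcome avoids every A_i.

12·p = 23/24 ≈ 0.958333; existence CERTIFIED by the union bound.


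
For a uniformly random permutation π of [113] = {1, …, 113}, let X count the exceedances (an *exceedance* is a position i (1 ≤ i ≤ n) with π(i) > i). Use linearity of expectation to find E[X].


Write X = Σ_{i=1}^{113} X_i, where X_i = 1_{π(i) > i}.
For each fixed i, π(i) is uniform over {1, …, 113} (marginal of a uniform permutation), so P[π(i) > i] = (n − i)/n. Summing: Σ_{i=1}^{113} (n − i)/n = (0 + 1 + … + 112)/113 = 113(113 − 1)/(2·113) = (113 − 1)/2.
Hence E[X] = Σ_{i=1}^{113} (113 − i)/113 = 56 ≈ 56.000.

E[X] = 56 = 56.000.


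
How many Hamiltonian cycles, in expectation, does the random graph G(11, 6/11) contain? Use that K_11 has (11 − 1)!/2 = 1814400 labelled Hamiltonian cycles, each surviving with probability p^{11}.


K_11 has (11 − 1)!/2 = 1814400 labelled Hamiltonian cycles.
For each such Hamiltonian cycle H, let X_H = 1 if all 11 edges of H are present in G. Then P[X_H = 1] = p^{11} = (6/11)^{11} = 362797056/285311670611.
By linearity of expectation: E[X] = Σ_H E[X_H] = 1814400 · p^{11} = 1814400 · 362797056/285311670611 = 658258978406400/285311670611.
Numerically: E[X] ≈ 2307.2.

E[X] = 1814400 · (6/11)^{11} = 658258978406400/285311670611 ≈ 2307.2.


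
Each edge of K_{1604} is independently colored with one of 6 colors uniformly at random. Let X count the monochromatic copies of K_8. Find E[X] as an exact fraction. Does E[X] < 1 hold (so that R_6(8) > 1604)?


E[X] = C(1604, 8) · 6^{1 − 28} = 1067877273673000226280 · 6^{−27} = 1067877273673000226280/1023490369077469249536.
As a reduced fraction: E[X] = 44494886403041676095/42645432044894552064 ≈ 1.04337.
Is E[X] < 1? NO.
Since E[X] ≥ 1, the first-moment bound is inconclusive at n = 1604; it does NOT by itself certify R_6(8) > 1604.

E[X] = 44494886403041676095/42645432044894552064 ≈ 1.04337; E[X] ≥ 1; first-moment method inconclusive here.


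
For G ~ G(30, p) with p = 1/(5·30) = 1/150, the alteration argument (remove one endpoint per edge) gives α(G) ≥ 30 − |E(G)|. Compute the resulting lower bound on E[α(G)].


E[|E(G)|] = C(30, 2)·p = 435 · (1/150) = 29/10.
E[α(G)] ≥ n − E[|E(G)|] = 30 − 29/10 = 271/10.
Numerically: ≈ 27.1000.
(This is only a lower bound; the true E[α(G)] may be larger.)

E[α(G)] ≥ 271/10 ≈ 27.1000.


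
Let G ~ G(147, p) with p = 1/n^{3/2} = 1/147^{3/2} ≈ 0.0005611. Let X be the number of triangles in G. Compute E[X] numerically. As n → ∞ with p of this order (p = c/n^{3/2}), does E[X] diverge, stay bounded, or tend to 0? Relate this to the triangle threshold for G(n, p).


Number of potential triangles: C(147, 3) = 518665.
Each occurs with probability p³ ≈ (0.0005611)³ ≈ 1.766331e-10.
By linearity: E[X] = C(147, 3)·p³ ≈ 518665 · 1.766331e-10 ≈ 0.0001.
Since α = 3/2 > 1, p = c/n^{3/2} = o(1/n) is below the triangle threshold p ~ 1/n. Asymptotically E[X] ~ (c³/6)·n^{3(1−α)} = (1³/6)·n^{-1.5} → 0, so by Markov's inequality G has no triangles w.h.p.

E[X] ≈ 0.0001; in regime p = Θ(1/n^{3/2}) E[X] tends to 0 (below the triangle threshold p ~ 1/n).


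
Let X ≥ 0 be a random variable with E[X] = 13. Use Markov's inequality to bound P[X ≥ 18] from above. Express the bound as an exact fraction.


μ = E[X] = 13, a = 18.
Markov: P[X ≥ 18] ≤ μ/a = (13)/18 = 13/18.
Numerically: ≈ 0.72222.
(Since a = 18 > μ = 13.00000, the bound 13/18 is < 1 and informative.)

P[X ≥ 18] ≤ 13/18 ≈ 0.72222.


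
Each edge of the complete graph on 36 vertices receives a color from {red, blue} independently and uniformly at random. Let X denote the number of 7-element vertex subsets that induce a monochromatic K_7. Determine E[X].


Let X = Σ_S X_S over the C(36, 7) = 8347680 subsets S of size 7, where X_S = 1 if the K_7 on S is monochromatic.
For a fixed S, the K_7 on S has C(7, 2) = 21 edges. P[all 21 edges red] = (1/2)^21, and likewise for blue, so P[monochromatic] = 2·(1/2)^21 = 2^{1 − 21} = 1/1048576.
By linearity of expectation: E[X] = C(36, 7) · 2^{1 − 21} = 8347680 · 1/1048576 = 260865/32768.
Numerically: E[X] ≈ 7.96097.

E[X] = C(36,7)·2^(1−C(7,2)) = 260865/32768 ≈ 7.96097.


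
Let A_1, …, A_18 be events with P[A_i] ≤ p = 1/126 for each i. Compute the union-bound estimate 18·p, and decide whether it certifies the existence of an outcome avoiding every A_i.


Union bound: P[∪_{i=1}^{18} A_i] ≤ Σ_i P[A_i] ≤ 18·p = 18·(1/126) = 1/7.
Numerically: 1/7 ≈ 0.14286.
Is 1/7 < 1? YES.
Since P[∪ A_i] ≤ 1/7 < 1, the complement has P[∩ A_i^c] ≥ 1 − 1/7 = 6/7 > 0, so some outcome avoids every A_i.

18·p = 1/7 ≈ 0.14286; existence CERTIFIED by the union bound.


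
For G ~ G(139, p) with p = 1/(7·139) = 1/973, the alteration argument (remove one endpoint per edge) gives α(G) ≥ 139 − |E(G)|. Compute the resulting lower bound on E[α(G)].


E[|E(G)|] = C(139, 2)·p = 9591 · (1/973) = 69/7.
E[α(G)] ≥ n − E[|E(G)|] = 139 − 69/7 = 904/7.
Numerically: ≈ 129.143.
(This is only a lower bound; the true E[α(G)] may be larger.)

E[α(G)] ≥ 904/7 ≈ 129.143.


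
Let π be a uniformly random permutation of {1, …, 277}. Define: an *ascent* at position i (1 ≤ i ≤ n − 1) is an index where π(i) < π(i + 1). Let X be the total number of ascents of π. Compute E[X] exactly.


Write X = Σ X_I over i = 1, …, 276, with X_I the indicator of one ascent.
There are 276 indicators.
For each fixed i, the pair (π(i), π(i+1)) is a uniformly random ordered pair of distinct values from {1, …, 277}; by symmetry P[π(i) < π(i+1)] = 1/2.
By linearity: E[X] = 276 · (1/2) = (277 − 1) · (1/2) = 138 ≈ 138.000000.

E[X] = 138 = 138.000000.


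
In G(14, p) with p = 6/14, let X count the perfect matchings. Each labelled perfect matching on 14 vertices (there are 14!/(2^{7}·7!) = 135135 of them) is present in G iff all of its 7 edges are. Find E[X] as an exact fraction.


K_14 has 14!/(2^{7}·7!) = 135135 labelled perfect matchings.
For each such perfect matching H, let X_H = 1 if all 7 edges of H are present in G. Then P[X_H = 1] = p^{7} = (3/7)^{7} = 2187/823543.
By linearity: E[X] = Σ_H E[X_H] = 135135 · p^{7} = 135135 · 2187/823543 = 42220035/117649.
Numerically: E[X] ≈ 359.

E[X] = 135135 · (3/7)^{7} = 42220035/117649 ≈ 359.


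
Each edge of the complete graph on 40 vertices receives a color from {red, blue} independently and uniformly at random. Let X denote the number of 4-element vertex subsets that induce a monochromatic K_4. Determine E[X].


Let X = Σ_S X_S over the C(40, 4) = 91390 subsets S of size 4, where X_S = 1 if the K_4 on S is monochromatic.
For a fixed S, the K_4 on S has C(4, 2) = 6 edges. P[all 6 edges red] = (1/2)^6, and likewise for blue, so P[monochromatic] = 2·(1/2)^6 = 2^{1 − 6} = 1/32.
By linearity: E[X] = C(40, 4) · 2^{1 − 6} = 91390 · 1/32 = 45695/16.
Numerically: E[X] ≈ 2855.937500.

E[X] = C(40,4)·2^(1−C(4,2)) = 45695/16 ≈ 2855.937500.


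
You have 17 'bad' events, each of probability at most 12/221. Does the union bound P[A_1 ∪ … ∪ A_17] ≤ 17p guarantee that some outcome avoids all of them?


Union bound: P[∪_{i=1}^{17} A_i] ≤ Σ_i P[A_i] ≤ 17·p = 17·(12/221) = 12/13.
Numerically: 12/13 ≈ 0.923077.
Is 12/13 < 1? YES.
Since P[∪ A_i] ≤ 12/13 < 1, the complement has P[∩ A_i^c] ≥ 1 − 12/13 = 1/13 > 0, so some outcome avoids every A_i.

17·p = 12/13 ≈ 0.923077; existence CERTIFIED by the union bound.


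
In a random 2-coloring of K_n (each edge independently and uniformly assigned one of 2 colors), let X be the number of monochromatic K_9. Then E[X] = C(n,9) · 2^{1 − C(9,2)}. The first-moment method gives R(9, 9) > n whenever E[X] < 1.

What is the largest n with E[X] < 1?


We need C(n, 9) · 2^{1 − 36} < 1, i.e. C(n, 9) < 2^{36 − 1} = 34359738368.
Check values of n near the boundary:
  n = 63: C(63, 9) = 23667689815; 23667689815 < 34359738368? YES
  n = 64: C(64, 9) = 27540584512; 27540584512 < 34359738368? YES
  n = 65: C(65, 9) = 31966749880; 31966749880 < 34359738368? YES
  n = 66: C(66, 9) = 37014131440; 37014131440 < 34359738368? NO
The largest n with C(n, 9) < 34359738368 is n = 65 (where E[X] = 3995843735/4294967296 ≈ 0.9303549). Hence R(9, 9) > 65, i.e. R(9, 9) ≥ 66.

Largest n = 65; hence R(9, 9) > 65.


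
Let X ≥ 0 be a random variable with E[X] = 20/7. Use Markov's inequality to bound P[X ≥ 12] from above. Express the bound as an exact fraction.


μ = E[X] = 20/7, a = 12.
Markov: P[X ≥ 12] ≤ μ/a = (20/7)/12 = 5/21.
Numerically: ≈ 0.238095.
(Since a = 12 > μ = 2.857143, the bound 5/21 is < 1 and informative.)

P[X ≥ 12] ≤ 5/21 ≈ 0.238095.


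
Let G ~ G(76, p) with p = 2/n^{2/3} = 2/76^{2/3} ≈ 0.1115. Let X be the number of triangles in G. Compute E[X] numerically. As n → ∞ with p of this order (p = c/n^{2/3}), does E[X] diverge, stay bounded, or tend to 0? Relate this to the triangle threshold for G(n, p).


Number of potential triangles: C(76, 3) = 70300.
Each occurs with probability p³ ≈ (0.1115)³ ≈ 1.385042e-03.
By linearity: E[X] = C(76, 3)·p³ ≈ 70300 · 1.385042e-03 ≈ 97.3684.
Since α = 2/3 < 1, p = c/n^{2/3} ≫ 1/n is above the triangle threshold p ~ 1/n. Asymptotically E[X] ~ (c³/6)·n^{3(1−α)} = (2³/6)·n^{1} → ∞; triangles are abundant w.h.p.

E[X] ≈ 97.3684; in regime p = Θ(1/n^{2/3}) E[X] diverges (above the triangle threshold p ~ 1/n).


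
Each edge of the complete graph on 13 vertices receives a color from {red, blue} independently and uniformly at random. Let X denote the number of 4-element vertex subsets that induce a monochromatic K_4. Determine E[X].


Let X = Σ_S X_S over the C(13, 4) = 715 subsets S of size 4, where X_S = 1 if the K_4 on S is monochromatic.
For a fixed S, the K_4 on S has C(4, 2) = 6 edges. P[all 6 edges red] = (1/2)^6, and likewise for blue, so P[monochromatic] = 2·(1/2)^6 = 2^{1 − 6} = 1/32.
Summing: E[X] = C(13, 4) · 2^{1 − 6} = 715 · 1/32 = 715/32.
Numerically: E[X] ≈ 22.343750.

E[X] = C(13,4)·2^(1−C(4,2)) = 715/32 ≈ 22.343750.


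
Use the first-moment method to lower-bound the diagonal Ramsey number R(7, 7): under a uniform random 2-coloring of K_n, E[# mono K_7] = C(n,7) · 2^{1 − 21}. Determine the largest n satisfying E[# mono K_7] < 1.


We need C(n, 7) · 2^{1 − 21} < 1, i.e. C(n, 7) < 2^{21 − 1} = 1048576.
Check values of n near the boundary:
  n = 22: C(22, 7) = 170544; 170544 < 1048576? YES
  n = 23: C(23, 7) = 245157; 245157 < 1048576? YES
  n = 24: C(24, 7) = 346104; 346104 < 1048576? YES
  n = 25: C(25, 7) = 480700; 480700 < 1048576? YES
  n = 26: C(26, 7) = 657800; 657800 < 1048576? YES
  n = 27: C(27, 7) = 888030; 888030 < 1048576? YES
  n = 28: C(28, 7) = 1184040; 1184040 < 1048576? NO
  n = 29: C(29, 7) = 1560780; 1560780 < 1048576? NO
The largest n with C(n, 7) < 1048576 is n = 27 (where E[X] = 444015/524288 ≈ 0.846891). Hence R(7, 7) > 27, i.e. R(7, 7) ≥ 28.

Largest n = 27; hence R(7, 7) > 27.


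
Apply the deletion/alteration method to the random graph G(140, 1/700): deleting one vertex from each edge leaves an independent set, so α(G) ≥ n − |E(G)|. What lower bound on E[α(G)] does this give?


E[|E(G)|] = C(140, 2)·p = 9730 · (1/700) = 139/10.
E[α(G)] ≥ n − E[|E(G)|] = 140 − 139/10 = 1261/10.
Numerically: ≈ 126.100000.
(This is only a lower bound; the true E[α(G)] may be larger.)

E[α(G)] ≥ 1261/10 ≈ 126.100000.


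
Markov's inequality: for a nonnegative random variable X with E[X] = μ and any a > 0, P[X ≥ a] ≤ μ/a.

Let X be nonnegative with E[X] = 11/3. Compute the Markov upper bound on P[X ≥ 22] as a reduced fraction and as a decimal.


μ = E[X] = 11/3, a = 22.
Markov: P[X ≥ 22] ≤ μ/a = (11/3)/22 = 1/6.
Numerically: ≈ 0.16667.
(Since a = 22 > μ = 3.66667, the bound 1/6 is < 1 and informative.)

P[X ≥ 22] ≤ 1/6 ≈ 0.16667.


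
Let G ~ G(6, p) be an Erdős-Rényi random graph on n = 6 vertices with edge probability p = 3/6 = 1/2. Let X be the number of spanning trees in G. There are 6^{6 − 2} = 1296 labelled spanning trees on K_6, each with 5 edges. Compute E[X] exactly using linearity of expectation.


K_6 has 6^{6 − 2} = 1296 labelled spanning trees.
For each such spanning tree H, let X_H = 1 if all 5 edges of H are present in G. Then P[X_H = 1] = p^{5} = (1/2)^{5} = 1/32.
By linearity of expectation: E[X] = Σ_H E[X_H] = 1296 · p^{5} = 1296 · 1/32 = 81/2.
Numerically: E[X] ≈ 40.5.

E[X] = 1296 · (1/2)^{5} = 81/2 ≈ 40.5.


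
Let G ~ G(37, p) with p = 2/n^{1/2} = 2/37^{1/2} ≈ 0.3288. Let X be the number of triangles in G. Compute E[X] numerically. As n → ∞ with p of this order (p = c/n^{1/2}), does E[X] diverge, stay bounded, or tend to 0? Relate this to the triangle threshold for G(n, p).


Number of potential triangles: C(37, 3) = 7770.
Each occurs with probability p³ ≈ (0.3288)³ ≈ 3.554573e-02.
By linearity: E[X] = C(37, 3)·p³ ≈ 7770 · 3.554573e-02 ≈ 276.1903.
Since α = 1/2 < 1, p = c/n^{1/2} ≫ 1/n is above the triangle threshold p ~ 1/n. Asymptotically E[X] ~ (c³/6)·n^{3(1−α)} = (2³/6)·n^{1.5} → ∞; triangles are abundant w.h.p.

E[X] ≈ 276.1903; in regime p = Θ(1/n^{1/2}) E[X] diverges (above the triangle threshold p ~ 1/n).


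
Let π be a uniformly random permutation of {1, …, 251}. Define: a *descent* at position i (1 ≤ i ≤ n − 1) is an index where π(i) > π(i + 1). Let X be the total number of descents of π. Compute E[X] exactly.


Write X = Σ X_I over i = 1, …, 250, with X_I the indicator of one descent.
There are 250 indicators.
For each fixed i, the pair (π(i), π(i+1)) is a uniformly random ordered pair of distinct values from {1, …, 251}; by symmetry P[π(i) > π(i+1)] = 1/2.
By linearity: E[X] = 250 · (1/2) = (251 − 1) · (1/2) = 125 ≈ 125.00000.

E[X] = 125 = 125.00000.


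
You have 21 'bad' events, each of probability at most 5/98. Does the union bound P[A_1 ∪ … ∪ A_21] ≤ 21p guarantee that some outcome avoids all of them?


Union bound: P[∪_{i=1}^{21} A_i] ≤ Σ_i P[A_i] ≤ 21·p = 21·(5/98) = 15/14.
Numerically: 15/14 ≈ 1.071.
Is 15/14 < 1? NO.
Since the bound 15/14 is ≥ 1, the union bound is uninformative here; it does NOT by itself certify existence.

21·p = 15/14 ≈ 1.071; existence NOT certified by the union bound.


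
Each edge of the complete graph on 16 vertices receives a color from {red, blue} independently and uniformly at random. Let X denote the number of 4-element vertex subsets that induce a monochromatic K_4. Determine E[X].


Let X = Σ_S X_S over the C(16, 4) = 1820 subsets S of size 4, where X_S = 1 if the K_4 on S is monochromatic.
For a fixed S, the K_4 on S has C(4, 2) = 6 edges. P[all 6 edges red] = (1/2)^6, and likewise for blue, so P[monochromatic] = 2·(1/2)^6 = 2^{1 − 6} = 1/32.
By linearity: E[X] = C(16, 4) · 2^{1 − 6} = 1820 · 1/32 = 455/8.
Numerically: E[X] ≈ 56.87500.

E[X] = C(16,4)·2^(1−C(4,2)) = 455/8 ≈ 56.87500.


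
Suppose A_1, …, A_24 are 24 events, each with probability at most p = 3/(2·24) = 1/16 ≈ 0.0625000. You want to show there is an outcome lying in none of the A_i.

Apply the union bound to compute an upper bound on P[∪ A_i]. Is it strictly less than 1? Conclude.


Union bound: P[∪_{i=1}^{24} A_i] ≤ Σ_i P[A_i] ≤ 24·p = 24·(1/16) = 3/2.
Numerically: 3/2 ≈ 1.5000000.
Is 3/2 < 1? NO.
Since the bound 3/2 is ≥ 1, the union bound is uninformative here; it does NOT by itself certify existence.

24·p = 3/2 ≈ 1.5000000; existence NOT certified by the union bound.


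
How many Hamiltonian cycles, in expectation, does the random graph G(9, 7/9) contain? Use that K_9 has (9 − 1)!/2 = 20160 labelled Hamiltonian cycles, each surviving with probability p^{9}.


K_9 has (9 − 1)!/2 = 20160 labelled Hamiltonian cycles.
For each such Hamiltonian cycle H, let X_H = 1 if all 9 edges of H are present in G. Then P[X_H = 1] = p^{9} = (7/9)^{9} = 40353607/387420489.
By linearity: E[X] = Σ_H E[X_H] = 20160 · p^{9} = 20160 · 40353607/387420489 = 90392079680/43046721.
Numerically: E[X] ≈ 2099.86.

E[X] = 20160 · (7/9)^{9} = 90392079680/43046721 ≈ 2099.86.


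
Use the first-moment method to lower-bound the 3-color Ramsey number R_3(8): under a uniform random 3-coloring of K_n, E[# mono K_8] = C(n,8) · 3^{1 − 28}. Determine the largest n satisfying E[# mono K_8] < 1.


We need C(n, 8) · 3^{1 − 28} < 1, i.e. C(n, 8) < 3^{28 − 1} = 7625597484987.
Check values of n near the boundary:
  n = 155: C(155, 8) = 6876747915675; 6876747915675 < 7625597484987? YES
  n = 156: C(156, 8) = 7248464019225; 7248464019225 < 7625597484987? YES
  n = 157: C(157, 8) = 7637643295425; 7637643295425 < 7625597484987? NO
The largest n with C(n, 8) < 7625597484987 is n = 156 (where E[X] = 805384891025/847288609443 ≈ 0.951). Hence R_3(8) > 156, i.e. R_3(8) ≥ 157.

Largest n = 156; hence R_3(8) > 156.


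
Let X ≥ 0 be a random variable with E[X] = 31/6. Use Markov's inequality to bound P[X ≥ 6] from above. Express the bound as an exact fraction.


μ = E[X] = 31/6, a = 6.
Markov: P[X ≥ 6] ≤ μ/a = (31/6)/6 = 31/36.
Numerically: ≈ 0.8611.
(Since a = 6 > μ = 5.1667, the bound 31/36 is < 1 and informative.)

P[X ≥ 6] ≤ 31/36 ≈ 0.8611.


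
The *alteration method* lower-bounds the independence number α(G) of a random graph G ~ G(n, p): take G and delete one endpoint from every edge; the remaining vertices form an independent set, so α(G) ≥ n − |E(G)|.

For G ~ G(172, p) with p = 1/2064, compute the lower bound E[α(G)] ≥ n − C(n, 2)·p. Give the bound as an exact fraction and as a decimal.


E[|E(G)|] = C(172, 2)·p = 14706 · (1/2064) = 57/8.
E[α(G)] ≥ n − E[|E(G)|] = 172 − 57/8 = 1319/8.
Numerically: ≈ 164.875.
(This is only a lower bound; the true E[α(G)] may be larger.)

E[α(G)] ≥ 1319/8 ≈ 164.875.


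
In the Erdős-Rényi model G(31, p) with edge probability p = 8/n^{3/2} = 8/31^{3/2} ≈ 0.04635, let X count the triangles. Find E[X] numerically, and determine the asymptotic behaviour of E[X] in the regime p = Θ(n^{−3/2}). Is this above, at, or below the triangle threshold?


Number of potential triangles: C(31, 3) = 4495.
Each occurs with probability p³ ≈ (0.04635)³ ≈ 9.9573171e-05.
By linearity: E[X] = C(31, 3)·p³ ≈ 4495 · 9.9573171e-05 ≈ 0.44758.
Since α = 3/2 > 1, p = c/n^{3/2} = o(1/n) is below the triangle threshold p ~ 1/n. Asymptotically E[X] ~ (c³/6)·n^{3(1−α)} = (8³/6)·n^{-1.5} → 0, so by Markov's inequality G has no triangles w.h.p.

E[X] ≈ 0.44758; in regime p = Θ(1/n^{3/2}) E[X] tends to 0 (below the triangle threshold p ~ 1/n).


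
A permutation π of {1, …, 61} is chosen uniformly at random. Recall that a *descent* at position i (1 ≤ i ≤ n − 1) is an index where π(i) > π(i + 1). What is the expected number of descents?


Write X = Σ X_I over i = 1, …, 60, with X_I the indicator of one descent.
There are 60 indicators.
For each fixed i, the pair (π(i), π(i+1)) is a uniformly random ordered pair of distinct values from {1, …, 61}; by symmetry P[π(i) > π(i+1)] = 1/2.
By linearity: E[X] = 60 · (1/2) = (61 − 1) · (1/2) = 30 ≈ 30.00000.

E[X] = 30 = 30.00000.


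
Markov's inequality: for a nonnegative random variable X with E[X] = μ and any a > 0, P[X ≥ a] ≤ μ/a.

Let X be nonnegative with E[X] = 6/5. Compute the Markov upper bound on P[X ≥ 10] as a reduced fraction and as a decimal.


μ = E[X] = 6/5, a = 10.
Markov: P[X ≥ 10] ≤ μ/a = (6/5)/10 = 3/25.
Numerically: ≈ 0.120000.
(Since a = 10 > μ = 1.200000, the bound 3/25 is < 1 and informative.)

P[X ≥ 10] ≤ 3/25 ≈ 0.120000.


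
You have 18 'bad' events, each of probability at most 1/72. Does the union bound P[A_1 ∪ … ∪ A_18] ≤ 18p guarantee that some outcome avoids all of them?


Union bound: P[∪_{i=1}^{18} A_i] ≤ Σ_i P[A_i] ≤ 18·p = 18·(1/72) = 1/4.
Numerically: 1/4 ≈ 0.250000.
Is 1/4 < 1? YES.
Since P[∪ A_i] ≤ 1/4 < 1, the complement has P[∩ A_i^c] ≥ 1 − 1/4 = 3/4 > 0, so some outcome avoids every A_i.

18·p = 1/4 ≈ 0.250000; existence CERTIFIED by the union bound.


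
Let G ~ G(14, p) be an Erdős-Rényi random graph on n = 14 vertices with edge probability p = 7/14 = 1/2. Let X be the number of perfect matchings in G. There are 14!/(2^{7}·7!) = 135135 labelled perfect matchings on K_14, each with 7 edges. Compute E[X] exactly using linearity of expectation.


K_14 has 14!/(2^{7}·7!) = 135135 labelled perfect matchings.
For each such perfect matching H, let X_H = 1 if all 7 edges of H are present in G. Then P[X_H = 1] = p^{7} = (1/2)^{7} = 1/128.
Summing the indicators: E[X] = Σ_H E[X_H] = 135135 · p^{7} = 135135 · 1/128 = 135135/128.
Numerically: E[X] ≈ 1056.

E[X] = 135135 · (1/2)^{7} = 135135/128 ≈ 1056.


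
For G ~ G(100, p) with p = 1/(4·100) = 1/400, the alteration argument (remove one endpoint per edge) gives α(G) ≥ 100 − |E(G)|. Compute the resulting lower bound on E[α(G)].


E[|E(G)|] = C(100, 2)·p = 4950 · (1/400) = 99/8.
E[α(G)] ≥ n − E[|E(G)|] = 100 − 99/8 = 701/8.
Numerically: ≈ 87.6250.
(This is only a lower bound; the true E[α(G)] may be larger.)

E[α(G)] ≥ 701/8 ≈ 87.6250.


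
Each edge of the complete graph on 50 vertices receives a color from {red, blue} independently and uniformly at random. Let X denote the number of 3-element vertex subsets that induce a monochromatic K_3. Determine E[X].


Let X = Σ_S X_S over the C(50, 3) = 19600 subsets S of size 3, where X_S = 1 if the K_3 on S is monochromatic.
For a fixed S, the K_3 on S has C(3, 2) = 3 edges. P[all 3 edges red] = (1/2)^3, and likewise for blue, so P[monochromatic] = 2·(1/2)^3 = 2^{1 − 3} = 1/4.
By linearity of expectation: E[X] = C(50, 3) · 2^{1 − 3} = 19600 · 1/4 = 4900.
Numerically: E[X] ≈ 4900.00000.

E[X] = C(50,3)·2^(1−C(3,2)) = 4900 ≈ 4900.00000.


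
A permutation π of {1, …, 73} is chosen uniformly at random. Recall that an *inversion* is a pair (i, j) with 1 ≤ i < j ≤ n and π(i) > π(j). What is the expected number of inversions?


Write X = Σ X_I over the C(73, 2) = 2628 pairs i < j, with X_I the indicator of one inversion.
There are 2628 indicators.
For each fixed pair i < j, the values π(i) and π(j) are two distinct elements of {1, …, 73} in uniformly random order; by symmetry P[π(i) > π(j)] = 1/2.
By linearity: E[X] = 2628 · (1/2) = C(73, 2) · (1/2) = 2628/2 = 1314 ≈ 1314.000.

E[X] = 1314 = 1314.000.


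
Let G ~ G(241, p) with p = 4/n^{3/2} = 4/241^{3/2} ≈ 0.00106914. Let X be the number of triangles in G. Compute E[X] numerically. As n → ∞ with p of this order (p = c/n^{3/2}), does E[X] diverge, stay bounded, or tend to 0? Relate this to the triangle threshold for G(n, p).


Number of potential triangles: C(241, 3) = 2303960.
Each occurs with probability p³ ≈ (0.00106914)³ ≈ 1.22209026e-09.
By linearity: E[X] = C(241, 3)·p³ ≈ 2303960 · 1.22209026e-09 ≈ 0.002816.
Since α = 3/2 > 1, p = c/n^{3/2} = o(1/n) is below the triangle threshold p ~ 1/n. Asymptotically E[X] ~ (c³/6)·n^{3(1−α)} = (4³/6)·n^{-1.5} → 0, so by Markov's inequality G has no triangles w.h.p.

E[X] ≈ 0.002816; in regime p = Θ(1/n^{3/2}) E[X] tends to 0 (below the triangle threshold p ~ 1/n).


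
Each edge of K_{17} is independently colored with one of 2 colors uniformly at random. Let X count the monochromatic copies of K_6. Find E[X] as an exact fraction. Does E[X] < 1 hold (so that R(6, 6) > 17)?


E[X] = C(17, 6) · 2^{1 − 15} = 12376 · 2^{−14} = 12376/16384.
As a reduced fraction: E[X] = 1547/2048 ≈ 0.755.
Is E[X] < 1? YES.
Since E[X] < 1, there exists a 2-coloring of K_{17} with no monochromatic K_6; hence R(6, 6) > 17.

E[X] = 1547/2048 ≈ 0.755; E[X] < 1, so R(6, 6) > 17.


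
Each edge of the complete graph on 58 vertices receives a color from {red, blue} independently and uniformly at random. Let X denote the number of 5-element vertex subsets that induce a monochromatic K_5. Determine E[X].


Let X = Σ_S X_S over the C(58, 5) = 4582116 subsets S of size 5, where X_S = 1 if the K_5 on S is monochromatic.
For a fixed S, the K_5 on S has C(5, 2) = 10 edges. P[all 10 edges red] = (1/2)^10, and likewise for blue, so P[monochromatic] = 2·(1/2)^10 = 2^{1 − 10} = 1/512.
By linearity of expectation: E[X] = C(58, 5) · 2^{1 − 10} = 4582116 · 1/512 = 1145529/128.
Numerically: E[X] ≈ 8949.445312.

E[X] = C(58,5)·2^(1−C(5,2)) = 1145529/128 ≈ 8949.445312.


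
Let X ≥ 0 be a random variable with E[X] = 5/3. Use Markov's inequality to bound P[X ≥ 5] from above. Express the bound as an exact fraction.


μ = E[X] = 5/3, a = 5.
Markov: P[X ≥ 5] ≤ μ/a = (5/3)/5 = 1/3.
Numerically: ≈ 0.333333.
(Since a = 5 > μ = 1.666667, the bound 1/3 is < 1 and informative.)

P[X ≥ 5] ≤ 1/3 ≈ 0.333333.


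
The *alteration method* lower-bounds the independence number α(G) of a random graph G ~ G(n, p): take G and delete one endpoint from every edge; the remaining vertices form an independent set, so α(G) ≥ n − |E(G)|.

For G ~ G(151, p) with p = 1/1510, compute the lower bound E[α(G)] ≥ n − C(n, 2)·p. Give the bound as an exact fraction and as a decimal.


E[|E(G)|] = C(151, 2)·p = 11325 · (1/1510) = 15/2.
E[α(G)] ≥ n − E[|E(G)|] = 151 − 15/2 = 287/2.
Numerically: ≈ 143.500000.
(This is only a lower bound; the true E[α(G)] may be larger.)

E[α(G)] ≥ 287/2 ≈ 143.500000.


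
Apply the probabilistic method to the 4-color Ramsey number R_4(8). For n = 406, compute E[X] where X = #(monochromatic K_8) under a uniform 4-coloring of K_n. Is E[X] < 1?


E[X] = C(406, 8) · 4^{1 − 28} = 17082453897995850 · 4^{−27} = 17082453897995850/18014398509481984.
As a reduced fraction: E[X] = 8541226948997925/9007199254740992 ≈ 0.9483.
Is E[X] < 1? YES.
Since E[X] < 1, there exists a 4-coloring of K_{406} with no monochromatic K_8; hence R_4(8) > 406.

E[X] = 8541226948997925/9007199254740992 ≈ 0.9483; E[X] < 1, so R_4(8) > 406.


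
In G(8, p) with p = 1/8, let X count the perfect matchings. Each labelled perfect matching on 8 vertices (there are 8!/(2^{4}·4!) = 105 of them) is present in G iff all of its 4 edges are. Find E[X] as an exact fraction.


K_8 has 8!/(2^{4}·4!) = 105 labelled perfect matchings.
For each such perfect matching H, let X_H = 1 if all 4 edges of H are present in G. Then P[X_H = 1] = p^{4} = (1/8)^{4} = 1/4096.
By linearity of expectation: E[X] = Σ_H E[X_H] = 105 · p^{4} = 105 · 1/4096 = 105/4096.
Numerically: E[X] ≈ 0.0256348.

E[X] = 105 · (1/8)^{4} = 105/4096 ≈ 0.0256348.


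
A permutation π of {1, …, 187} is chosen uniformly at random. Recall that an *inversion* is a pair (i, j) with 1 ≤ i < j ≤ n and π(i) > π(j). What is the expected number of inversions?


Write X = Σ X_I over the C(187, 2) = 17391 pairs i < j, with X_I the indicator of one inversion.
There are 17391 indicators.
For each fixed pair i < j, the values π(i) and π(j) are two distinct elements of {1, …, 187} in uniformly random order; by symmetry P[π(i) > π(j)] = 1/2.
By linearity: E[X] = 17391 · (1/2) = C(187, 2) · (1/2) = 17391/2 = 17391/2 ≈ 8695.50000.

E[X] = 17391/2 = 8695.50000.


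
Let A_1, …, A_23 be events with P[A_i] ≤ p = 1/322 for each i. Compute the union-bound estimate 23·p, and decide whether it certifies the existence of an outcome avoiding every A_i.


Union bound: P[∪_{i=1}^{23} A_i] ≤ Σ_i P[A_i] ≤ 23·p = 23·(1/322) = 1/14.
Numerically: 1/14 ≈ 0.0714.
Is 1/14 < 1? YES.
Since P[∪ A_i] ≤ 1/14 < 1, the complement has P[∩ A_i^c] ≥ 1 − 1/14 = 13/14 > 0, so some outcome avoids every A_i.

23·p = 1/14 ≈ 0.0714; existence CERTIFIED by the union bound.


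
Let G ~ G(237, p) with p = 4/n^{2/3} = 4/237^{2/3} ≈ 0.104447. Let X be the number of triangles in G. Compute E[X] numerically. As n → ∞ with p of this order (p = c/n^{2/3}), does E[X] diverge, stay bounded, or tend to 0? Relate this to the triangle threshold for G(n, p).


Number of potential triangles: C(237, 3) = 2190670.
Each occurs with probability p³ ≈ (0.104447)³ ≈ 1.13941854e-03.
By linearity: E[X] = C(237, 3)·p³ ≈ 2190670 · 1.13941854e-03 ≈ 2496.090014.
Since α = 2/3 < 1, p = c/n^{2/3} ≫ 1/n is above the triangle threshold p ~ 1/n. Asymptotically E[X] ~ (c³/6)·n^{3(1−α)} = (4³/6)·n^{1} → ∞; triangles are abundant w.h.p.

E[X] ≈ 2496.090014; in regime p = Θ(1/n^{2/3}) E[X] diverges (above the triangle threshold p ~ 1/n).


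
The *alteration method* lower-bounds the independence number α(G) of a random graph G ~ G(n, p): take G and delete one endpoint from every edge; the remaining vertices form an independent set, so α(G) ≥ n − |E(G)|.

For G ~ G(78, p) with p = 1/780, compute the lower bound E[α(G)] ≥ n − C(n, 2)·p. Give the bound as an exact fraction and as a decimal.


E[|E(G)|] = C(78, 2)·p = 3003 · (1/780) = 77/20.
E[α(G)] ≥ n − E[|E(G)|] = 78 − 77/20 = 1483/20.
Numerically: ≈ 74.150000.
(This is only a lower bound; the true E[α(G)] may be larger.)

E[α(G)] ≥ 1483/20 ≈ 74.150000.


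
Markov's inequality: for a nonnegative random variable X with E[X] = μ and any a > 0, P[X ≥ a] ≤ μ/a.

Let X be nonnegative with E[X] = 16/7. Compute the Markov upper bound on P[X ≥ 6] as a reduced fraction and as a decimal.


μ = E[X] = 16/7, a = 6.
Markov: P[X ≥ 6] ≤ μ/a = (16/7)/6 = 8/21.
Numerically: ≈ 0.380952.
(Since a = 6 > μ = 2.285714, the bound 8/21 is < 1 and informative.)

P[X ≥ 6] ≤ 8/21 ≈ 0.380952.


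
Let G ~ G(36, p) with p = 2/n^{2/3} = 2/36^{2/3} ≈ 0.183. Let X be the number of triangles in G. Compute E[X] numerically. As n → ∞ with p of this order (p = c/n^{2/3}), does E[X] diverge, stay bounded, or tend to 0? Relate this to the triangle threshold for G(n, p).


Number of potential triangles: C(36, 3) = 7140.
Each occurs with probability p³ ≈ (0.183)³ ≈ 6.17284e-03.
By linearity: E[X] = C(36, 3)·p³ ≈ 7140 · 6.17284e-03 ≈ 44.074.
Since α = 2/3 < 1, p = c/n^{2/3} ≫ 1/n is above the triangle threshold p ~ 1/n. Asymptotically E[X] ~ (c³/6)·n^{3(1−α)} = (2³/6)·n^{1} → ∞; triangles are abundant w.h.p.

E[X] ≈ 44.074; in regime p = Θ(1/n^{2/3}) E[X] diverges (above the triangle threshold p ~ 1/n).


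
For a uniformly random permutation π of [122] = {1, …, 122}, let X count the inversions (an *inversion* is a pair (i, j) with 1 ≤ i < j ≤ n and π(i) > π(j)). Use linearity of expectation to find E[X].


Write X = Σ X_I over the C(122, 2) = 7381 pairs i < j, with X_I the indicator of one inversion.
There are 7381 indicators.
For each fixed pair i < j, the values π(i) and π(j) are two distinct elements of {1, …, 122} in uniformly random order; by symmetry P[π(i) > π(j)] = 1/2.
By linearity: E[X] = 7381 · (1/2) = C(122, 2) · (1/2) = 7381/2 = 7381/2 ≈ 3690.50000.

E[X] = 7381/2 = 3690.50000.
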